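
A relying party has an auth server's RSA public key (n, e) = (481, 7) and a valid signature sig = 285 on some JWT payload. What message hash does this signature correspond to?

285

sig^7 mod 481 = 285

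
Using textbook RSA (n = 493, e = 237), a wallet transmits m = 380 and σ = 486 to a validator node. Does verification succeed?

fails

σ^2 ≡ 486^2 = 236196 ≡ 49
σ^4 ≡ 49^2 = 2401 ≡ 429
σ^8 ≡ 429^2 = 184041 ≡ 152
σ^16 ≡ 152^2 = 23104 ≡ 426
σ^32 ≡ 426^2 = 181476 ≡ 52
σ^64 ≡ 52^2 = 2704 ≡ 239
σ^128 ≡ 239^2 = 57121 ≡ 426
237 = 128 + 64 + 32 + 8 + 4 + 1, so σ^237 ≡ 426·239·52·152·429·486 ≡ 62 (mod 493)
The recovered value 62 does not match the digest 380.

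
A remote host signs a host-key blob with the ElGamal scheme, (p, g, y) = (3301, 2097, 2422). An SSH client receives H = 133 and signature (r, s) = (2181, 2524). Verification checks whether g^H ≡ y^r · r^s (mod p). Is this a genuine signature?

Left side g^H mod p:
2097^2 = 4397409 ≡ 477
2097^4 ≡ 477^2 = 227529 ≡ 3061
2097^8 ≡ 3061^2 = 9369721 ≡ 1483
2097^16 ≡ 1483^2 = 2199289 ≡ 823
2097^32 ≡ 823^2 = 677329 ≡ 624
2097^64 ≡ 624^2 = 389376 ≡ 3159
2097^128 ≡ 3159^2 = 9979281 ≡ 358
133 = 128 + 4 + 1, so 2097^133 ≡ 358·3061·2097 ≡ 942 (mod 3301)
Right side y^r · r^s mod p:
2422^2 = 5866084 ≡ 207
2422^4 ≡ 207^2 = 42849 ≡ 3237
2422^8 ≡ 3237^2 = 10478169 ≡ 795
2422^16 ≡ 795^2 = 632025 ≡ 1534
2422^32 ≡ 1534^2 = 2353156 ≡ 2844
2422^64 ≡ 2844^2 = 8088336 ≡ 886
2422^128 ≡ 886^2 = 784996 ≡ 2659
2422^256 ≡ 2659^2 = 7070281 ≡ 2840
2422^512 ≡ 2840^2 = 8065600 ≡ 1257
2422^1024 ≡ 1257^2 = 1580049 ≡ 2171
2422^2048 ≡ 2171^2 = 4713241 ≡ 2714
2181 = 2048 + 128 + 4 + 1, so 2422^2181 ≡ 2714·2659·3237·2422 ≡ 2438 (mod 3301)
2181^2 = 4756761 ≡ 20
2181^4 ≡ 20^2 = 400
2181^8 ≡ 400^2 = 160000 ≡ 1552
2181^16 ≡ 1552^2 = 2408704 ≡ 2275
2181^32 ≡ 2275^2 = 5175625 ≡ 2958
2181^64 ≡ 2958^2 = 8749764 ≡ 2114
2181^128 ≡ 2114^2 = 4468996 ≡ 2743
2181^256 ≡ 2743^2 = 7524049 ≡ 1070
2181^512 ≡ 1070^2 = 1144900 ≡ 2754
2181^1024 ≡ 2754^2 = 7584516 ≡ 2119
2181^2048 ≡ 2119^2 = 4490161 ≡ 801
2524 = 2048 + 256 + 128 + 64 + 16 + 8 + 4, so 2181^2524 ≡ 801·1070·2743·2114·2275·1552·400 ≡ 1104 (mod 3301)
2438·1104 = 2691552 ≡ 1237 (mod 3301)
942 ≠ 1237, so verification fails.

forged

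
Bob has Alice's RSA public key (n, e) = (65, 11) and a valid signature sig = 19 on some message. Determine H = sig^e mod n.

24

sig^2 ≡ 19^2 = 361 ≡ 36
sig^4 ≡ 36^2 = 1296 ≡ 61
sig^8 ≡ 61^2 = 3721 ≡ 16
11 = 8 + 2 + 1, so sig^11 ≡ 16·36·19 ≡ 24 (mod 65)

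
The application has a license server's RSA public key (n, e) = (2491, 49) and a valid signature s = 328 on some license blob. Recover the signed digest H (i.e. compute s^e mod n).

s^2 ≡ 328^2 = 107584 ≡ 471
s^4 ≡ 471^2 = 221841 ≡ 142
s^8 ≡ 142^2 = 20164 ≡ 236
s^16 ≡ 236^2 = 55696 ≡ 894
s^32 ≡ 894^2 = 799236 ≡ 2116
49 = 32 + 16 + 1, so s^49 ≡ 2116·894·328 ≡ 704 (mod 2491)

704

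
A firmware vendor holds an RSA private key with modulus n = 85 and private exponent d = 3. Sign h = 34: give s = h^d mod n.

h^2 ≡ 34^2 = 1156 ≡ 51
3 = 2 + 1, so h^3 ≡ 51·34 ≡ 34 (mod 85)

34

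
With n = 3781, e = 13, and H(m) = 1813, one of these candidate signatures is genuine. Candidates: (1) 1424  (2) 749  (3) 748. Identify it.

2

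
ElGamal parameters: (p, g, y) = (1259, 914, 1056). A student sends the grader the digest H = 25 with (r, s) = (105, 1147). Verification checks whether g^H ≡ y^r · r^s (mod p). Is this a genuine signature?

Left side g^H mod p:
914^2 = 835396 ≡ 679
914^4 ≡ 679^2 = 461041 ≡ 247
914^8 ≡ 247^2 = 61009 ≡ 577
914^16 ≡ 577^2 = 332929 ≡ 553
25 = 16 + 8 + 1, so 914^25 ≡ 553·577·914 ≡ 238 (mod 1259)
Right side y^r · r^s mod p:
1056^2 = 1115136 ≡ 921
1056^4 ≡ 921^2 = 848241 ≡ 934
1056^8 ≡ 934^2 = 872356 ≡ 1128
1056^16 ≡ 1128^2 = 1272384 ≡ 794
1056^32 ≡ 794^2 = 630436 ≡ 936
1056^64 ≡ 936^2 = 876096 ≡ 1091
105 = 64 + 32 + 8 + 1, so 1056^105 ≡ 1091·936·1128·1056 ≡ 673 (mod 1259)
105^2 = 11025 ≡ 953
105^4 ≡ 953^2 = 908209 ≡ 470
105^8 ≡ 470^2 = 220900 ≡ 575
105^16 ≡ 575^2 = 330625 ≡ 767
105^32 ≡ 767^2 = 588289 ≡ 336
105^64 ≡ 336^2 = 112896 ≡ 845
105^128 ≡ 845^2 = 714025 ≡ 172
105^256 ≡ 172^2 = 29584 ≡ 627
105^512 ≡ 627^2 = 393129 ≡ 321
105^1024 ≡ 321^2 = 103041 ≡ 1062
1147 = 1024 + 64 + 32 + 16 + 8 + 2 + 1, so 105^1147 ≡ 1062·845·336·767·575·953·105 ≡ 51 (mod 1259)
673·51 = 34323 ≡ 330 (mod 1259)
238 ≠ 330, so verification fails.

forged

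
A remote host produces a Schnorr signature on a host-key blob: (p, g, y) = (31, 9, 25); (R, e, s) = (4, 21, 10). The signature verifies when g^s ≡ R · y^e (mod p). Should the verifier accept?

reject

g^s mod p:
Squares mod 31: 9^1≡9, 9^2≡19, 9^4≡20, 9^8≡28
10 = 8 + 2, so 9^10 ≡ 28·19 ≡ 5 (mod 31)
R · y^e mod p:
Squares mod 31: 25^1≡25, 25^2≡5, 25^4≡25, 25^8≡5, 25^16≡25
21 = 16 + 4 + 1, so 25^21 ≡ 25·25·25 ≡ 1 (mod 31)
4·1 = 4 ≡ 4 (mod 31)
5 ≠ 4; the check fails.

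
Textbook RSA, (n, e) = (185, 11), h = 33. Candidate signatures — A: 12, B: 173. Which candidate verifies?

Candidate A: Squares mod 185: 12^1≡12, 12^2≡144, 12^4≡16, 12^8≡71; 11 = 8 + 2 + 1, so 12^11 ≡ 71·144·12 ≡ 33 (mod 185)
  → matches h = 33
Candidate B: Squares mod 185: 173^1≡173, 173^2≡144, 173^4≡16, 173^8≡71; 11 = 8 + 2 + 1, so 173^11 ≡ 71·144·173 ≡ 152 (mod 185)

A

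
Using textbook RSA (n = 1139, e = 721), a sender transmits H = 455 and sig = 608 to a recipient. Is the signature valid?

valid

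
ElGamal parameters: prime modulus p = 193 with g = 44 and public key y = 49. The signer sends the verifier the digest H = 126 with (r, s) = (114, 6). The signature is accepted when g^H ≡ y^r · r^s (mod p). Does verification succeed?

passes

Left side g^H mod p:
44^2 = 1936 ≡ 6
44^4 ≡ 6^2 = 36
44^8 ≡ 36^2 = 1296 ≡ 138
44^16 ≡ 138^2 = 19044 ≡ 130
44^32 ≡ 130^2 = 16900 ≡ 109
44^64 ≡ 109^2 = 11881 ≡ 108
126 = 64 + 32 + 16 + 8 + 4 + 2, so 44^126 ≡ 108·109·130·138·36·6 ≡ 14 (mod 193)
Right side y^r · r^s mod p:
49^2 = 2401 ≡ 85
49^4 ≡ 85^2 = 7225 ≡ 84
49^8 ≡ 84^2 = 7056 ≡ 108
49^16 ≡ 108^2 = 11664 ≡ 84
49^32 ≡ 84^2 = 7056 ≡ 108
49^64 ≡ 108^2 = 11664 ≡ 84
114 = 64 + 32 + 16 + 2, so 49^114 ≡ 84·108·84·85 ≡ 192 (mod 193)
114^2 = 12996 ≡ 65
114^4 ≡ 65^2 = 4225 ≡ 172
6 = 4 + 2, so 114^6 ≡ 172·65 ≡ 179 (mod 193)
192·179 = 34368 ≡ 14 (mod 193)
14 ≡ 14 (mod 193), so the signature is genuine.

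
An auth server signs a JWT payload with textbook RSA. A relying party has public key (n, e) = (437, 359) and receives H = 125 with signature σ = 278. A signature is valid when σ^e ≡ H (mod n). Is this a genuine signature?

forged

σ^359 mod 437 = 312
σ^359 mod 437 = 312, but H = 125.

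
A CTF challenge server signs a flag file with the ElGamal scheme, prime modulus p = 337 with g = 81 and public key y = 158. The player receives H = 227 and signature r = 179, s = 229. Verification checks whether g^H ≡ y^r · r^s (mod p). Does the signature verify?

does not verify

Left side g^H mod p:
81^227 mod 337 = 324
Right side y^r · r^s mod p:
158^179 mod 337 = 256
179^229 mod 337 = 324
256·324 = 82944 ≡ 42 (mod 337)
324 ≠ 42, so verification fails.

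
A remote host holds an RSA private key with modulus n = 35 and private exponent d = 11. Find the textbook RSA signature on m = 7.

Squares mod 35: m^1≡7, m^2≡14, m^4≡21, m^8≡21
11 = 8 + 2 + 1, so m^11 ≡ 21·14·7 ≡ 28 (mod 35)

28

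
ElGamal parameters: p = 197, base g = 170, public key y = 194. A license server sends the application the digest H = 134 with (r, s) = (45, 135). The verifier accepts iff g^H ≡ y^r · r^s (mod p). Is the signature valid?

Left side g^H mod p:
170^2 = 28900 ≡ 138
170^4 ≡ 138^2 = 19044 ≡ 132
170^8 ≡ 132^2 = 17424 ≡ 88
170^16 ≡ 88^2 = 7744 ≡ 61
170^32 ≡ 61^2 = 3721 ≡ 175
170^64 ≡ 175^2 = 30625 ≡ 90
170^128 ≡ 90^2 = 8100 ≡ 23
134 = 128 + 4 + 2, so 170^134 ≡ 23·132·138 ≡ 146 (mod 197)
Right side y^r · r^s mod p:
194^2 = 37636 ≡ 9
194^4 ≡ 9^2 = 81
194^8 ≡ 81^2 = 6561 ≡ 60
194^16 ≡ 60^2 = 3600 ≡ 54
194^32 ≡ 54^2 = 2916 ≡ 158
45 = 32 + 8 + 4 + 1, so 194^45 ≡ 158·60·81·194 ≡ 78 (mod 197)
45^2 = 2025 ≡ 55
45^4 ≡ 55^2 = 3025 ≡ 70
45^8 ≡ 70^2 = 4900 ≡ 172
45^16 ≡ 172^2 = 29584 ≡ 34
45^32 ≡ 34^2 = 1156 ≡ 171
45^64 ≡ 171^2 = 29241 ≡ 85
45^128 ≡ 85^2 = 7225 ≡ 133
135 = 128 + 4 + 2 + 1, so 45^135 ≡ 133·70·55·45 ≡ 145 (mod 197)
78·145 = 11310 ≡ 81 (mod 197)
146 ≠ 81, so verification fails.

invalid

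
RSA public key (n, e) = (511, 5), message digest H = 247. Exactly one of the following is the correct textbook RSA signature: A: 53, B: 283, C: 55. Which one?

A

Candidate A: Squares mod 511: 53^1≡53, 53^2≡254, 53^4≡130; 5 = 4 + 1, so 53^5 ≡ 130·53 ≡ 247 (mod 511)
  → matches H = 247
Candidate B: Squares mod 511: 283^1≡283, 283^2≡373, 283^4≡137; 5 = 4 + 1, so 283^5 ≡ 137·283 ≡ 446 (mod 511)
Candidate C: Squares mod 511: 55^1≡55, 55^2≡470, 55^4≡148; 5 = 4 + 1, so 55^5 ≡ 148·55 ≡ 475 (mod 511)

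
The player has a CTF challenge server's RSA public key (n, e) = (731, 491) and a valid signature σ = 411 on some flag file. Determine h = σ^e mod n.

58

Squares mod 731: σ^1≡411, σ^2≡60, σ^4≡676, σ^8≡101, σ^16≡698, σ^32≡358, σ^64≡239, σ^128≡103, σ^256≡375
491 = 256 + 128 + 64 + 32 + 8 + 2 + 1, so σ^491 ≡ 375·103·239·358·101·60·411 ≡ 58 (mod 731)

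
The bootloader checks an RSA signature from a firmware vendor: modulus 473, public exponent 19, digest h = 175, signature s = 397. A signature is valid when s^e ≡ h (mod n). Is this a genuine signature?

forged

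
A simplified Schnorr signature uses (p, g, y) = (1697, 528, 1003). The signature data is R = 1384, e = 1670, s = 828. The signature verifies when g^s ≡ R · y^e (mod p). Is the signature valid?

g^s mod p:
Squares mod 1697: 528^1≡528, 528^2≡476, 528^4≡875, 528^8≡278, 528^16≡919, 528^32≡1152, 528^64≡50, 528^128≡803, 528^256≡1646, 528^512≡904
828 = 512 + 256 + 32 + 16 + 8 + 4, so 528^828 ≡ 904·1646·1152·919·278·875 ≡ 711 (mod 1697)
R · y^e mod p:
Squares mod 1697: 1003^1≡1003, 1003^2≡1385, 1003^4≡615, 1003^8≡1491, 1003^16≡11, 1003^32≡121, 1003^64≡1065, 1003^128≡629, 1003^256≡240, 1003^512≡1599, 1003^1024≡1119
1670 = 1024 + 512 + 128 + 4 + 2, so 1003^1670 ≡ 1119·1599·629·615·1385 ≡ 1121 (mod 1697)
1384·1121 = 1551464 ≡ 406 (mod 1697)
711 ≠ 406; the check fails.

invalid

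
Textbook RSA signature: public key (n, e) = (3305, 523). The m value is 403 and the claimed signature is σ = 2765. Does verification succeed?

fails

σ^2 ≡ 2765^2 = 7645225 ≡ 760
σ^4 ≡ 760^2 = 577600 ≡ 2530
σ^8 ≡ 2530^2 = 6400900 ≡ 2420
σ^16 ≡ 2420^2 = 5856400 ≡ 3245
σ^32 ≡ 3245^2 = 10530025 ≡ 295
σ^64 ≡ 295^2 = 87025 ≡ 1095
σ^128 ≡ 1095^2 = 1199025 ≡ 2615
σ^256 ≡ 2615^2 = 6838225 ≡ 180
σ^512 ≡ 180^2 = 32400 ≡ 2655
523 = 512 + 8 + 2 + 1, so σ^523 ≡ 2655·2420·760·2765 ≡ 1360 (mod 3305)
The recovered value 1360 does not match the digest 403.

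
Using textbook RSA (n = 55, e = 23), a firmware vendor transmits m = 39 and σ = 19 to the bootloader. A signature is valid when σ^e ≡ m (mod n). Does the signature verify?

verifies

Squares mod 55: σ^1≡19, σ^2≡31, σ^4≡26, σ^8≡16, σ^16≡36
23 = 16 + 4 + 2 + 1, so σ^23 ≡ 36·26·31·19 ≡ 39 (mod 55)
39 = m, so the signature checks out.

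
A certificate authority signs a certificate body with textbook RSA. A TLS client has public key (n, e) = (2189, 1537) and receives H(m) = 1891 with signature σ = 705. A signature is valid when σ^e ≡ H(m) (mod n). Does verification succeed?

fails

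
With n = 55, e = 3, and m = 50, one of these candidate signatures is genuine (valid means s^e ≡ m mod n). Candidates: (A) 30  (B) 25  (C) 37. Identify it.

Candidate A: Squares mod 55: 30^1≡30, 30^2≡20; 3 = 2 + 1, so 30^3 ≡ 20·30 ≡ 50 (mod 55)
  → matches m = 50
Candidate B: Squares mod 55: 25^1≡25, 25^2≡20; 3 = 2 + 1, so 25^3 ≡ 20·25 ≡ 5 (mod 55)
Candidate C: Squares mod 55: 37^1≡37, 37^2≡49; 3 = 2 + 1, so 37^3 ≡ 49·37 ≡ 53 (mod 55)

A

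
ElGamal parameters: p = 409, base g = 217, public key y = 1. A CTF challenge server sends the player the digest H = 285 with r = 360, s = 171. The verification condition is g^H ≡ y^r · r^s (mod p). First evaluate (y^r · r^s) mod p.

143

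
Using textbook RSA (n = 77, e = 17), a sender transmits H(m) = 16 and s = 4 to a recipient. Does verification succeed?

s^17 mod 77 = 16
Since 16 equals the digest 16, verification succeeds.

passes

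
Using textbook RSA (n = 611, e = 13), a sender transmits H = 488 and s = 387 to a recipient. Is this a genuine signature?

forged

s^2 ≡ 387^2 = 149769 ≡ 74
s^4 ≡ 74^2 = 5476 ≡ 588
s^8 ≡ 588^2 = 345744 ≡ 529
13 = 8 + 4 + 1, so s^13 ≡ 529·588·387 ≡ 348 (mod 611)
s^13 mod 611 = 348, but H = 488.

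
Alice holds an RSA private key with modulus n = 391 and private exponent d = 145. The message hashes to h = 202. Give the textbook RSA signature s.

117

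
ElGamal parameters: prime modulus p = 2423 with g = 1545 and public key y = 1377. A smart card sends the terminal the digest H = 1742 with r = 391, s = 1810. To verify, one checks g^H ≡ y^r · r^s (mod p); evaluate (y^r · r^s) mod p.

883

Squares mod 2423: 1377^1≡1377, 1377^2≡1343, 1377^4≡937, 1377^8≡843, 1377^16≡710, 1377^32≡116, 1377^64≡1341, 1377^128≡415, 1377^256≡192
391 = 256 + 128 + 4 + 2 + 1, so 1377^391 ≡ 192·415·937·1343·1377 ≡ 1302 (mod 2423)
Squares mod 2423: 391^1≡391, 391^2≡232, 391^4≡518, 391^8≡1794, 391^16≡692, 391^32≡1533, 391^64≡2202, 391^128≡381, 391^256≡2204, 391^512≡1924, 391^1024≡1855
1810 = 1024 + 512 + 256 + 16 + 2, so 391^1810 ≡ 1855·1924·2204·692·232 ≡ 572 (mod 2423)
y^r · r^s ≡ 1302·572 = 744744 ≡ 883 (mod 2423)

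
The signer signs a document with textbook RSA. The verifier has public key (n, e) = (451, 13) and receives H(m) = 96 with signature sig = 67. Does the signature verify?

does not verify

sig^2 ≡ 67^2 = 4489 ≡ 430
sig^4 ≡ 430^2 = 184900 ≡ 441
sig^8 ≡ 441^2 = 194481 ≡ 100
13 = 8 + 4 + 1, so sig^13 ≡ 100·441·67 ≡ 199 (mod 451)
The recovered value 199 does not match the digest 96.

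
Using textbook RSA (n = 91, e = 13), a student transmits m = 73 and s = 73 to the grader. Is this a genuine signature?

s^2 ≡ 73^2 = 5329 ≡ 51
s^4 ≡ 51^2 = 2601 ≡ 53
s^8 ≡ 53^2 = 2809 ≡ 79
13 = 8 + 4 + 1, so s^13 ≡ 79·53·73 ≡ 73 (mod 91)
73 = m, so the signature checks out.

genuine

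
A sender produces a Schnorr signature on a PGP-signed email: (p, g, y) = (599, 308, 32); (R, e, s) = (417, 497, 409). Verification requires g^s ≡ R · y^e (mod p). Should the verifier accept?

g^s mod p:
Squares mod 599: 308^1≡308, 308^2≡222, 308^4≡166, 308^8≡2, 308^16≡4, 308^32≡16, 308^64≡256, 308^128≡245, 308^256≡125
409 = 256 + 128 + 16 + 8 + 1, so 308^409 ≡ 125·245·4·2·308 ≡ 376 (mod 599)
R · y^e mod p:
Squares mod 599: 32^1≡32, 32^2≡425, 32^4≡326, 32^8≡253, 32^16≡515, 32^32≡467, 32^64≡53, 32^128≡413, 32^256≡453
497 = 256 + 128 + 64 + 32 + 16 + 1, so 32^497 ≡ 453·413·53·467·515·32 ≡ 123 (mod 599)
417·123 = 51291 ≡ 376 (mod 599)
376 ≡ 376 (mod 599); signature holds.

accept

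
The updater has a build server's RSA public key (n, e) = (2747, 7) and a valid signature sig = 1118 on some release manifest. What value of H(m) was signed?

sig^2 ≡ 1118^2 = 1249924 ≡ 39
sig^4 ≡ 39^2 = 1521
7 = 4 + 2 + 1, so sig^7 ≡ 1521·39·1118 ≡ 568 (mod 2747)

568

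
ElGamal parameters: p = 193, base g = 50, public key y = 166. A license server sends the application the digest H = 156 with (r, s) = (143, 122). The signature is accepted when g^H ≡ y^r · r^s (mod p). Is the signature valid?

Left side g^H mod p:
50^2 = 2500 ≡ 184
50^4 ≡ 184^2 = 33856 ≡ 81
50^8 ≡ 81^2 = 6561 ≡ 192
50^16 ≡ 192^2 = 36864 ≡ 1
50^32 ≡ 1^2 = 1
50^64 ≡ 1^2 = 1
50^128 ≡ 1^2 = 1
156 = 128 + 16 + 8 + 4, so 50^156 ≡ 1·1·192·81 ≡ 112 (mod 193)
Right side y^r · r^s mod p:
166^2 = 27556 ≡ 150
166^4 ≡ 150^2 = 22500 ≡ 112
166^8 ≡ 112^2 = 12544 ≡ 192
166^16 ≡ 192^2 = 36864 ≡ 1
166^32 ≡ 1^2 = 1
166^64 ≡ 1^2 = 1
166^128 ≡ 1^2 = 1
143 = 128 + 8 + 4 + 2 + 1, so 166^143 ≡ 1·192·112·150·166 ≡ 50 (mod 193)
143^2 = 20449 ≡ 184
143^4 ≡ 184^2 = 33856 ≡ 81
143^8 ≡ 81^2 = 6561 ≡ 192
143^16 ≡ 192^2 = 36864 ≡ 1
143^32 ≡ 1^2 = 1
143^64 ≡ 1^2 = 1
122 = 64 + 32 + 16 + 8 + 2, so 143^122 ≡ 1·1·1·192·184 ≡ 9 (mod 193)
50·9 = 450 ≡ 64 (mod 193)
112 ≠ 64, so verification fails.

invalid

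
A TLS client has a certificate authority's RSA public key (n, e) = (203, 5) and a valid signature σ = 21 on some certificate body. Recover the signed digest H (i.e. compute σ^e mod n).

147

σ^2 ≡ 21^2 = 441 ≡ 35
σ^4 ≡ 35^2 = 1225 ≡ 7
5 = 4 + 1, so σ^5 ≡ 7·21 ≡ 147 (mod 203)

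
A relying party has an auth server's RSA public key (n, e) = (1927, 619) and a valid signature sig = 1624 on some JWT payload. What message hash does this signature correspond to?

sig^2 ≡ 1624^2 = 2637376 ≡ 1240
sig^4 ≡ 1240^2 = 1537600 ≡ 1781
sig^8 ≡ 1781^2 = 3171961 ≡ 119
sig^16 ≡ 119^2 = 14161 ≡ 672
sig^32 ≡ 672^2 = 451584 ≡ 666
sig^64 ≡ 666^2 = 443556 ≡ 346
sig^128 ≡ 346^2 = 119716 ≡ 242
sig^256 ≡ 242^2 = 58564 ≡ 754
sig^512 ≡ 754^2 = 568516 ≡ 51
619 = 512 + 64 + 32 + 8 + 2 + 1, so sig^619 ≡ 51·346·666·119·1240·1624 ≡ 1376 (mod 1927)

1376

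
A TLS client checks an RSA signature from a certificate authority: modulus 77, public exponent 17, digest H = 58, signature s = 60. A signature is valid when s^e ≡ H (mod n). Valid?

Squares mod 77: s^1≡60, s^2≡58, s^4≡53, s^8≡37, s^16≡60
17 = 16 + 1, so s^17 ≡ 60·60 ≡ 58 (mod 77)
58 = H, so the signature checks out.

yes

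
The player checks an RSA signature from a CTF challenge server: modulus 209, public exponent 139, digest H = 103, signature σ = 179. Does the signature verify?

verifies

σ^139 mod 209 = 103
σ^139 mod 209 = 103 matches H.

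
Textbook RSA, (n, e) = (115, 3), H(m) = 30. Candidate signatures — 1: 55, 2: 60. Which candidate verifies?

2

Candidate 1: 55^2 = 3025 ≡ 35; 3 = 2 + 1, so 55^3 ≡ 35·55 ≡ 85 (mod 115)
Candidate 2: 60^2 = 3600 ≡ 35; 3 = 2 + 1, so 60^3 ≡ 35·60 ≡ 30 (mod 115)
  → matches H(m) = 30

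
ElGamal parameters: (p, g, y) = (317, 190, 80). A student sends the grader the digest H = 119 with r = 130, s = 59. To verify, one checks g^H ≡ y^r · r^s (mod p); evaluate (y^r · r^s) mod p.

119

Squares mod 317: 80^1≡80, 80^2≡60, 80^4≡113, 80^8≡89, 80^16≡313, 80^32≡16, 80^64≡256, 80^128≡234
130 = 128 + 2, so 80^130 ≡ 234·60 ≡ 92 (mod 317)
Squares mod 317: 130^1≡130, 130^2≡99, 130^4≡291, 130^8≡42, 130^16≡179, 130^32≡24
59 = 32 + 16 + 8 + 2 + 1, so 130^59 ≡ 24·179·42·99·130 ≡ 115 (mod 317)
y^r · r^s ≡ 92·115 = 10580 ≡ 119 (mod 317)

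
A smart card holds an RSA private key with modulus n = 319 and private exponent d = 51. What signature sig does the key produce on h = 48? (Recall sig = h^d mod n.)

279

Squares mod 319: h^1≡48, h^2≡71, h^4≡256, h^8≡141, h^16≡103, h^32≡82
51 = 32 + 16 + 2 + 1, so h^51 ≡ 82·103·71·48 ≡ 279 (mod 319)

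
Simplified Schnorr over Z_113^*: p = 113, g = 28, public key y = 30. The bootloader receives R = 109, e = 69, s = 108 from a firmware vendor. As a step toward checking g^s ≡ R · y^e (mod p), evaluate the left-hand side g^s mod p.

30

28^2 = 784 ≡ 106
28^4 ≡ 106^2 = 11236 ≡ 49
28^8 ≡ 49^2 = 2401 ≡ 28
28^16 ≡ 28^2 = 784 ≡ 106
28^32 ≡ 106^2 = 11236 ≡ 49
28^64 ≡ 49^2 = 2401 ≡ 28
108 = 64 + 32 + 8 + 4, so 28^108 ≡ 28·49·28·49 ≡ 30 (mod 113)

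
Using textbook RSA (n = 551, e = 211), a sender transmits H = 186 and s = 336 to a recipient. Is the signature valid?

valid

s^2 ≡ 336^2 = 112896 ≡ 492
s^4 ≡ 492^2 = 242064 ≡ 175
s^8 ≡ 175^2 = 30625 ≡ 320
s^16 ≡ 320^2 = 102400 ≡ 465
s^32 ≡ 465^2 = 216225 ≡ 233
s^64 ≡ 233^2 = 54289 ≡ 291
s^128 ≡ 291^2 = 84681 ≡ 378
211 = 128 + 64 + 16 + 2 + 1, so s^211 ≡ 378·291·465·492·336 ≡ 186 (mod 551)
186 = H, so the signature checks out.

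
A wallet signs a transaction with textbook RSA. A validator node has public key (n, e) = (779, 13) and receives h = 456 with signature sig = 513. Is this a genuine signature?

genuine

Squares mod 779: sig^1≡513, sig^2≡646, sig^4≡551, sig^8≡570
13 = 8 + 4 + 1, so sig^13 ≡ 570·551·513 ≡ 456 (mod 779)
456 = h, so the signature checks out.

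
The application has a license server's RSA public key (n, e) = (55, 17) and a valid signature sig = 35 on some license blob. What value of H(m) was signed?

40

sig^2 ≡ 35^2 = 1225 ≡ 15
sig^4 ≡ 15^2 = 225 ≡ 5
sig^8 ≡ 5^2 = 25
sig^16 ≡ 25^2 = 625 ≡ 20
17 = 16 + 1, so sig^17 ≡ 20·35 ≡ 40 (mod 55)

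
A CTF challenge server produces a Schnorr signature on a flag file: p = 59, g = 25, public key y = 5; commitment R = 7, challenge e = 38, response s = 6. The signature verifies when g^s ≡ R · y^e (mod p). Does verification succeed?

g^s mod p:
25^6 mod 59 = 41
R · y^e mod p:
5^38 mod 59 = 48
7·48 = 336 ≡ 41 (mod 59)
41 ≡ 41 (mod 59); signature holds.

passes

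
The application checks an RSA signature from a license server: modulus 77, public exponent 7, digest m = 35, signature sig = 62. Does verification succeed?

sig^2 ≡ 62^2 = 3844 ≡ 71
sig^4 ≡ 71^2 = 5041 ≡ 36
7 = 4 + 2 + 1, so sig^7 ≡ 36·71·62 ≡ 6 (mod 77)
6 ≠ 35, so verification fails.

fails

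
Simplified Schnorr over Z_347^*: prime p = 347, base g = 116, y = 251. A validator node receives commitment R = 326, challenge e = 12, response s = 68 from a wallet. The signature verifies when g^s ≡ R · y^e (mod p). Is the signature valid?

invalid

g^s mod p:
116^2 = 13456 ≡ 270
116^4 ≡ 270^2 = 72900 ≡ 30
116^8 ≡ 30^2 = 900 ≡ 206
116^16 ≡ 206^2 = 42436 ≡ 102
116^32 ≡ 102^2 = 10404 ≡ 341
116^64 ≡ 341^2 = 116281 ≡ 36
68 = 64 + 4, so 116^68 ≡ 36·30 ≡ 39 (mod 347)
R · y^e mod p:
251^2 = 63001 ≡ 194
251^4 ≡ 194^2 = 37636 ≡ 160
251^8 ≡ 160^2 = 25600 ≡ 269
12 = 8 + 4, so 251^12 ≡ 269·160 ≡ 12 (mod 347)
326·12 = 3912 ≡ 95 (mod 347)
39 ≠ 95; the check fails.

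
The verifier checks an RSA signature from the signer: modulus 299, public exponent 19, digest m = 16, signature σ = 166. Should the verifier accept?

σ^2 ≡ 166^2 = 27556 ≡ 48
σ^4 ≡ 48^2 = 2304 ≡ 211
σ^8 ≡ 211^2 = 44521 ≡ 269
σ^16 ≡ 269^2 = 72361 ≡ 3
19 = 16 + 2 + 1, so σ^19 ≡ 3·48·166 ≡ 283 (mod 299)
The recovered value 283 does not match the digest 16.

reject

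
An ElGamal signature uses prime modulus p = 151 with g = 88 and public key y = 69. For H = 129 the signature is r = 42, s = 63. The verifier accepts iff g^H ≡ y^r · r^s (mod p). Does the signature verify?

verifies

Left side g^H mod p:
Squares mod 151: 88^1≡88, 88^2≡43, 88^4≡37, 88^8≡10, 88^16≡100, 88^32≡34, 88^64≡99, 88^128≡137
129 = 128 + 1, so 88^129 ≡ 137·88 ≡ 127 (mod 151)
Right side y^r · r^s mod p:
Squares mod 151: 69^1≡69, 69^2≡80, 69^4≡58, 69^8≡42, 69^16≡103, 69^32≡39
42 = 32 + 8 + 2, so 69^42 ≡ 39·42·80 ≡ 123 (mod 151)
Squares mod 151: 42^1≡42, 42^2≡103, 42^4≡39, 42^8≡11, 42^16≡121, 42^32≡145
63 = 32 + 16 + 8 + 4 + 2 + 1, so 42^63 ≡ 145·121·11·39·103·42 ≡ 44 (mod 151)
123·44 = 5412 ≡ 127 (mod 151)
127 ≡ 127 (mod 151), so the signature is genuine.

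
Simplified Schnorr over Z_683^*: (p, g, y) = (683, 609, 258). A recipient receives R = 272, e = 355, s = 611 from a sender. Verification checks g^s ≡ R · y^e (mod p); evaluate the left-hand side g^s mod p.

609^2 = 370881 ≡ 12
609^4 ≡ 12^2 = 144
609^8 ≡ 144^2 = 20736 ≡ 246
609^16 ≡ 246^2 = 60516 ≡ 412
609^32 ≡ 412^2 = 169744 ≡ 360
609^64 ≡ 360^2 = 129600 ≡ 513
609^128 ≡ 513^2 = 263169 ≡ 214
609^256 ≡ 214^2 = 45796 ≡ 35
609^512 ≡ 35^2 = 1225 ≡ 542
611 = 512 + 64 + 32 + 2 + 1, so 609^611 ≡ 542·513·360·12·609 ≡ 392 (mod 683)

392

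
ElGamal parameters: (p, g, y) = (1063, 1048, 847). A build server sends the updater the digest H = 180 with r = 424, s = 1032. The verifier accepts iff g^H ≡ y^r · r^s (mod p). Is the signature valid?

Left side g^H mod p:
1048^2 = 1098304 ≡ 225
1048^4 ≡ 225^2 = 50625 ≡ 664
1048^8 ≡ 664^2 = 440896 ≡ 814
1048^16 ≡ 814^2 = 662596 ≡ 347
1048^32 ≡ 347^2 = 120409 ≡ 290
1048^64 ≡ 290^2 = 84100 ≡ 123
1048^128 ≡ 123^2 = 15129 ≡ 247
180 = 128 + 32 + 16 + 4, so 1048^180 ≡ 247·290·347·664 ≡ 859 (mod 1063)
Right side y^r · r^s mod p:
847^2 = 717409 ≡ 947
847^4 ≡ 947^2 = 896809 ≡ 700
847^8 ≡ 700^2 = 490000 ≡ 1020
847^16 ≡ 1020^2 = 1040400 ≡ 786
847^32 ≡ 786^2 = 617796 ≡ 193
847^64 ≡ 193^2 = 37249 ≡ 44
847^128 ≡ 44^2 = 1936 ≡ 873
847^256 ≡ 873^2 = 762129 ≡ 1021
424 = 256 + 128 + 32 + 8, so 847^424 ≡ 1021·873·193·1020 ≡ 1006 (mod 1063)
424^2 = 179776 ≡ 129
424^4 ≡ 129^2 = 16641 ≡ 696
424^8 ≡ 696^2 = 484416 ≡ 751
424^16 ≡ 751^2 = 564001 ≡ 611
424^32 ≡ 611^2 = 373321 ≡ 208
424^64 ≡ 208^2 = 43264 ≡ 744
424^128 ≡ 744^2 = 553536 ≡ 776
424^256 ≡ 776^2 = 602176 ≡ 518
424^512 ≡ 518^2 = 268324 ≡ 448
424^1024 ≡ 448^2 = 200704 ≡ 860
1032 = 1024 + 8, so 424^1032 ≡ 860·751 ≡ 619 (mod 1063)
1006·619 = 622714 ≡ 859 (mod 1063)
859 ≡ 859 (mod 1063), so the signature is genuine.

valid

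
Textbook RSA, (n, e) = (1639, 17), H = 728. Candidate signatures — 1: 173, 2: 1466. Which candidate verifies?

1

Candidate 1: 173^2 = 29929 ≡ 427; 173^4 ≡ 427^2 = 182329 ≡ 400; 173^8 ≡ 400^2 = 160000 ≡ 1017; 173^16 ≡ 1017^2 = 1034289 ≡ 80; 17 = 16 + 1, so 173^17 ≡ 80·173 ≡ 728 (mod 1639)
  → matches H = 728
Candidate 2: 1466^2 = 2149156 ≡ 427; 1466^4 ≡ 427^2 = 182329 ≡ 400; 1466^8 ≡ 400^2 = 160000 ≡ 1017; 1466^16 ≡ 1017^2 = 1034289 ≡ 80; 17 = 16 + 1, so 1466^17 ≡ 80·1466 ≡ 911 (mod 1639)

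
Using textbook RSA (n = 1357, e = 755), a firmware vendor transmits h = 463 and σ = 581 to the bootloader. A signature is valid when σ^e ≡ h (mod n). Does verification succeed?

passes

σ^755 mod 1357 = 463
Since 463 equals the digest 463, verification succeeds.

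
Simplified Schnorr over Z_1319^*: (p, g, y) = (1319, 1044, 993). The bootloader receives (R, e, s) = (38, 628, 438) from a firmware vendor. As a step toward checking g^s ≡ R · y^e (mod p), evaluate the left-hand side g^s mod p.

1080

Squares mod 1319: 1044^1≡1044, 1044^2≡442, 1044^4≡152, 1044^8≡681, 1044^16≡792, 1044^32≡739, 1044^64≡55, 1044^128≡387, 1044^256≡722
438 = 256 + 128 + 32 + 16 + 4 + 2, so 1044^438 ≡ 722·387·739·792·152·442 ≡ 1080 (mod 1319)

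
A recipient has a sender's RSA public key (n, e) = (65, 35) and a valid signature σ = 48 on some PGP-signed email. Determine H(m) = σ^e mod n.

σ^2 ≡ 48^2 = 2304 ≡ 29
σ^4 ≡ 29^2 = 841 ≡ 61
σ^8 ≡ 61^2 = 3721 ≡ 16
σ^16 ≡ 16^2 = 256 ≡ 61
σ^32 ≡ 61^2 = 3721 ≡ 16
35 = 32 + 2 + 1, so σ^35 ≡ 16·29·48 ≡ 42 (mod 65)

42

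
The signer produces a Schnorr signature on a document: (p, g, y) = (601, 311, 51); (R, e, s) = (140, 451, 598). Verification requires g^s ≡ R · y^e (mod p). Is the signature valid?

valid

g^s mod p:
Squares mod 601: 311^1≡311, 311^2≡561, 311^4≡398, 311^8≡341, 311^16≡288, 311^32≡6, 311^64≡36, 311^128≡94, 311^256≡422, 311^512≡188
598 = 512 + 64 + 16 + 4 + 2, so 311^598 ≡ 188·36·288·398·561 ≡ 15 (mod 601)
R · y^e mod p:
Squares mod 601: 51^1≡51, 51^2≡197, 51^4≡345, 51^8≡27, 51^16≡128, 51^32≡157, 51^64≡8, 51^128≡64, 51^256≡490
451 = 256 + 128 + 64 + 2 + 1, so 51^451 ≡ 490·64·8·197·51 ≡ 365 (mod 601)
140·365 = 51100 ≡ 15 (mod 601)
15 ≡ 15 (mod 601); signature holds.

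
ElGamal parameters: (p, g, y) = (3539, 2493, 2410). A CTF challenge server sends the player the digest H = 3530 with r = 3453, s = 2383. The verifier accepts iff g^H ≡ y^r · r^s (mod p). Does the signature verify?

does not verify

Left side g^H mod p:
Squares mod 3539: 2493^1≡2493, 2493^2≡565, 2493^4≡715, 2493^8≡1609, 2493^16≡1872, 2493^32≡774, 2493^64≡985, 2493^128≡539, 2493^256≡323, 2493^512≡1698, 2493^1024≡2458, 2493^2048≡691
3530 = 2048 + 1024 + 256 + 128 + 64 + 8 + 2, so 2493^3530 ≡ 691·2458·323·539·985·1609·565 ≡ 2657 (mod 3539)
Right side y^r · r^s mod p:
Squares mod 3539: 2410^1≡2410, 2410^2≡601, 2410^4≡223, 2410^8≡183, 2410^16≡1638, 2410^32≡482, 2410^64≡2289, 2410^128≡1801, 2410^256≡1877, 2410^512≡1824, 2410^1024≡316, 2410^2048≡764
3453 = 2048 + 1024 + 256 + 64 + 32 + 16 + 8 + 4 + 1, so 2410^3453 ≡ 764·316·1877·2289·482·1638·183·223·2410 ≡ 1641 (mod 3539)
Squares mod 3539: 3453^1≡3453, 3453^2≡318, 3453^4≡2032, 3453^8≡2550, 3453^16≡1357, 3453^32≡1169, 3453^64≡507, 3453^128≡2241, 3453^256≡240, 3453^512≡976, 3453^1024≡585, 3453^2048≡2481
2383 = 2048 + 256 + 64 + 8 + 4 + 2 + 1, so 3453^2383 ≡ 2481·240·507·2550·2032·318·3453 ≡ 1417 (mod 3539)
1641·1417 = 2325297 ≡ 174 (mod 3539)
2657 ≠ 174, so verification fails.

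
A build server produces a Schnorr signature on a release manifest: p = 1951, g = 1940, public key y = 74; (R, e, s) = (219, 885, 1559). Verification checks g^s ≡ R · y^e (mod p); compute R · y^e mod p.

1159

Squares mod 1951: 74^1≡74, 74^2≡1574, 74^4≡1657, 74^8≡592, 74^16≡1235, 74^32≡1494, 74^64≡92, 74^128≡660, 74^256≡527, 74^512≡687
885 = 512 + 256 + 64 + 32 + 16 + 4 + 1, so 74^885 ≡ 687·527·92·1494·1235·1657·74 ≡ 424 (mod 1951)
R · y^e ≡ 219·424 = 92856 ≡ 1159 (mod 1951)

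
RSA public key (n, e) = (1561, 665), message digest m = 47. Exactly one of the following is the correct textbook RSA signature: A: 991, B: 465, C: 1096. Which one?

Candidate A: Squares mod 1561: 991^1≡991, 991^2≡212, 991^4≡1236, 991^8≡1038, 991^16≡354, 991^32≡436, 991^64≡1215, 991^128≡1080, 991^256≡333, 991^512≡58; 665 = 512 + 128 + 16 + 8 + 1, so 991^665 ≡ 58·1080·354·1038·991 ≡ 660 (mod 1561)
Candidate B: Squares mod 1561: 465^1≡465, 465^2≡807, 465^4≡312, 465^8≡562, 465^16≡522, 465^32≡870, 465^64≡1376, 465^128≡1444, 465^256≡1201, 465^512≡37; 665 = 512 + 128 + 16 + 8 + 1, so 465^665 ≡ 37·1444·522·562·465 ≡ 47 (mod 1561)
  → matches m = 47
Candidate C: Squares mod 1561: 1096^1≡1096, 1096^2≡807, 1096^4≡312, 1096^8≡562, 1096^16≡522, 1096^32≡870, 1096^64≡1376, 1096^128≡1444, 1096^256≡1201, 1096^512≡37; 665 = 512 + 128 + 16 + 8 + 1, so 1096^665 ≡ 37·1444·522·562·1096 ≡ 1514 (mod 1561)

B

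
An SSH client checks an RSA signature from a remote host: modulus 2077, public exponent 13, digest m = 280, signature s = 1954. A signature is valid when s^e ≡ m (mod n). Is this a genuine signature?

genuine

s^2 ≡ 1954^2 = 3818116 ≡ 590
s^4 ≡ 590^2 = 348100 ≡ 1241
s^8 ≡ 1241^2 = 1540081 ≡ 1024
13 = 8 + 4 + 1, so s^13 ≡ 1024·1241·1954 ≡ 280 (mod 2077)
s^13 mod 2077 = 280 matches m.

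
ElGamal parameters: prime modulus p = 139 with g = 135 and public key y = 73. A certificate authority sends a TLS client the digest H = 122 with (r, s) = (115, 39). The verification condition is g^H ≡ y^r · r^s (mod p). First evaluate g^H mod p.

78

Squares mod 139: 135^1≡135, 135^2≡16, 135^4≡117, 135^8≡67, 135^16≡41, 135^32≡13, 135^64≡30
122 = 64 + 32 + 16 + 8 + 2, so 135^122 ≡ 30·13·41·67·16 ≡ 78 (mod 139)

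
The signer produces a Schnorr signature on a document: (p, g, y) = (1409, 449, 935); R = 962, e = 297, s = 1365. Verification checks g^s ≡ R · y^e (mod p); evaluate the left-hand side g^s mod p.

449^2 = 201601 ≡ 114
449^4 ≡ 114^2 = 12996 ≡ 315
449^8 ≡ 315^2 = 99225 ≡ 595
449^16 ≡ 595^2 = 354025 ≡ 366
449^32 ≡ 366^2 = 133956 ≡ 101
449^64 ≡ 101^2 = 10201 ≡ 338
449^128 ≡ 338^2 = 114244 ≡ 115
449^256 ≡ 115^2 = 13225 ≡ 544
449^512 ≡ 544^2 = 295936 ≡ 46
449^1024 ≡ 46^2 = 2116 ≡ 707
1365 = 1024 + 256 + 64 + 16 + 4 + 1, so 449^1365 ≡ 707·544·338·366·315·449 ≡ 1313 (mod 1409)

1313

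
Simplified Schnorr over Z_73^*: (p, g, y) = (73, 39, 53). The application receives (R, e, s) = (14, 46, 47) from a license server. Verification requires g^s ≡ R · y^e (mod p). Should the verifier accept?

g^s mod p:
39^2 = 1521 ≡ 61
39^4 ≡ 61^2 = 3721 ≡ 71
39^8 ≡ 71^2 = 5041 ≡ 4
39^16 ≡ 4^2 = 16
39^32 ≡ 16^2 = 256 ≡ 37
47 = 32 + 8 + 4 + 2 + 1, so 39^47 ≡ 37·4·71·61·39 ≡ 47 (mod 73)
R · y^e mod p:
53^2 = 2809 ≡ 35
53^4 ≡ 35^2 = 1225 ≡ 57
53^8 ≡ 57^2 = 3249 ≡ 37
53^16 ≡ 37^2 = 1369 ≡ 55
53^32 ≡ 55^2 = 3025 ≡ 32
46 = 32 + 8 + 4 + 2, so 53^46 ≡ 32·37·57·35 ≡ 19 (mod 73)
14·19 = 266 ≡ 47 (mod 73)
47 ≡ 47 (mod 73); signature holds.

accept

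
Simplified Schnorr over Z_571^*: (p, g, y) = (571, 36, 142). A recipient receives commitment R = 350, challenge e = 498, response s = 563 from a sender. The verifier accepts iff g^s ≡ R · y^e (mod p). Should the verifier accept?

g^s mod p:
Squares mod 571: 36^1≡36, 36^2≡154, 36^4≡305, 36^8≡523, 36^16≡20, 36^32≡400, 36^64≡120, 36^128≡125, 36^256≡208, 36^512≡439
563 = 512 + 32 + 16 + 2 + 1, so 36^563 ≡ 439·400·20·154·36 ≡ 142 (mod 571)
R · y^e mod p:
Squares mod 571: 142^1≡142, 142^2≡179, 142^4≡65, 142^8≡228, 142^16≡23, 142^32≡529, 142^64≡51, 142^128≡317, 142^256≡564
498 = 256 + 128 + 64 + 32 + 16 + 2, so 142^498 ≡ 564·317·51·529·23·179 ≡ 431 (mod 571)
350·431 = 150850 ≡ 106 (mod 571)
142 ≠ 106; the check fails.

reject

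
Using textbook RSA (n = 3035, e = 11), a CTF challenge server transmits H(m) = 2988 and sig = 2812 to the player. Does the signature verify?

sig^2 ≡ 2812^2 = 7907344 ≡ 1169
sig^4 ≡ 1169^2 = 1366561 ≡ 811
sig^8 ≡ 811^2 = 657721 ≡ 2161
11 = 8 + 2 + 1, so sig^11 ≡ 2161·1169·2812 ≡ 2988 (mod 3035)
sig^11 mod 3035 = 2988 matches H(m).

verifies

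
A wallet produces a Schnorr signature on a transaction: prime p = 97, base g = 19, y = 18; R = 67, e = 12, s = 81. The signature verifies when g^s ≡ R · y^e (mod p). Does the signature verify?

verifies

g^s mod p:
Squares mod 97: 19^1≡19, 19^2≡70, 19^4≡50, 19^8≡75, 19^16≡96, 19^32≡1, 19^64≡1
81 = 64 + 16 + 1, so 19^81 ≡ 1·96·19 ≡ 78 (mod 97)
R · y^e mod p:
Squares mod 97: 18^1≡18, 18^2≡33, 18^4≡22, 18^8≡96
12 = 8 + 4, so 18^12 ≡ 96·22 ≡ 75 (mod 97)
67·75 = 5025 ≡ 78 (mod 97)
78 ≡ 78 (mod 97); signature holds.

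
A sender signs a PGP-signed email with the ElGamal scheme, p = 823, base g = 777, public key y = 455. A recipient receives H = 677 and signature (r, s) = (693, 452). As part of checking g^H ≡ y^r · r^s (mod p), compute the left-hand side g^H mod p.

777^2 = 603729 ≡ 470
777^4 ≡ 470^2 = 220900 ≡ 336
777^8 ≡ 336^2 = 112896 ≡ 145
777^16 ≡ 145^2 = 21025 ≡ 450
777^32 ≡ 450^2 = 202500 ≡ 42
777^64 ≡ 42^2 = 1764 ≡ 118
777^128 ≡ 118^2 = 13924 ≡ 756
777^256 ≡ 756^2 = 571536 ≡ 374
777^512 ≡ 374^2 = 139876 ≡ 789
677 = 512 + 128 + 32 + 4 + 1, so 777^677 ≡ 789·756·42·336·777 ≡ 613 (mod 823)

613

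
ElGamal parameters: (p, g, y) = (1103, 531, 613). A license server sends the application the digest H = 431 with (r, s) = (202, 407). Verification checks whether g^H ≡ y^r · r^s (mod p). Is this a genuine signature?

Left side g^H mod p:
531^2 = 281961 ≡ 696
531^4 ≡ 696^2 = 484416 ≡ 199
531^8 ≡ 199^2 = 39601 ≡ 996
531^16 ≡ 996^2 = 992016 ≡ 419
531^32 ≡ 419^2 = 175561 ≡ 184
531^64 ≡ 184^2 = 33856 ≡ 766
531^128 ≡ 766^2 = 586756 ≡ 1063
531^256 ≡ 1063^2 = 1129969 ≡ 497
431 = 256 + 128 + 32 + 8 + 4 + 2 + 1, so 531^431 ≡ 497·1063·184·996·199·696·531 ≡ 797 (mod 1103)
Right side y^r · r^s mod p:
613^2 = 375769 ≡ 749
613^4 ≡ 749^2 = 561001 ≡ 677
613^8 ≡ 677^2 = 458329 ≡ 584
613^16 ≡ 584^2 = 341056 ≡ 229
613^32 ≡ 229^2 = 52441 ≡ 600
613^64 ≡ 600^2 = 360000 ≡ 422
613^128 ≡ 422^2 = 178084 ≡ 501
202 = 128 + 64 + 8 + 2, so 613^202 ≡ 501·422·584·749 ≡ 494 (mod 1103)
202^2 = 40804 ≡ 1096
202^4 ≡ 1096^2 = 1201216 ≡ 49
202^8 ≡ 49^2 = 2401 ≡ 195
202^16 ≡ 195^2 = 38025 ≡ 523
202^32 ≡ 523^2 = 273529 ≡ 1088
202^64 ≡ 1088^2 = 1183744 ≡ 225
202^128 ≡ 225^2 = 50625 ≡ 990
202^256 ≡ 990^2 = 980100 ≡ 636
407 = 256 + 128 + 16 + 4 + 2 + 1, so 202^407 ≡ 636·990·523·49·1096·202 ≡ 1022 (mod 1103)
494·1022 = 504868 ≡ 797 (mod 1103)
797 ≡ 797 (mod 1103), so the signature is genuine.

genuine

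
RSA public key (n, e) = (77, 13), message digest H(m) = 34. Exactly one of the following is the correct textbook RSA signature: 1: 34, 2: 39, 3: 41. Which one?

Candidate 1: Squares mod 77: 34^1≡34, 34^2≡1, 34^4≡1, 34^8≡1; 13 = 8 + 4 + 1, so 34^13 ≡ 1·1·34 ≡ 34 (mod 77)
  → matches H(m) = 34
Candidate 2: Squares mod 77: 39^1≡39, 39^2≡58, 39^4≡53, 39^8≡37; 13 = 8 + 4 + 1, so 39^13 ≡ 37·53·39 ≡ 18 (mod 77)
Candidate 3: Squares mod 77: 41^1≡41, 41^2≡64, 41^4≡15, 41^8≡71; 13 = 8 + 4 + 1, so 41^13 ≡ 71·15·41 ≡ 6 (mod 77)

1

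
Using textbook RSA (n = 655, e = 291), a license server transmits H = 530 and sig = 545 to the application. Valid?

sig^2 ≡ 545^2 = 297025 ≡ 310
sig^4 ≡ 310^2 = 96100 ≡ 470
sig^8 ≡ 470^2 = 220900 ≡ 165
sig^16 ≡ 165^2 = 27225 ≡ 370
sig^32 ≡ 370^2 = 136900 ≡ 5
sig^64 ≡ 5^2 = 25
sig^128 ≡ 25^2 = 625
sig^256 ≡ 625^2 = 390625 ≡ 245
291 = 256 + 32 + 2 + 1, so sig^291 ≡ 245·5·310·545 ≡ 125 (mod 655)
The recovered value 125 does not match the digest 530.

no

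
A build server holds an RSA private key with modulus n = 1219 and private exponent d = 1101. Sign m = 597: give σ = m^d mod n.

Squares mod 1219: m^1≡597, m^2≡461, m^4≡415, m^8≡346, m^16≡254, m^32≡1128, m^64≡967, m^128≡116, m^256≡47, m^512≡990, m^1024≡24
1101 = 1024 + 64 + 8 + 4 + 1, so m^1101 ≡ 24·967·346·415·597 ≡ 551 (mod 1219)

551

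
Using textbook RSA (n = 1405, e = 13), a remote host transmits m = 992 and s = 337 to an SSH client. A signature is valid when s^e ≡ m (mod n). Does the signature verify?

verifies

s^2 ≡ 337^2 = 113569 ≡ 1169
s^4 ≡ 1169^2 = 1366561 ≡ 901
s^8 ≡ 901^2 = 811801 ≡ 1116
13 = 8 + 4 + 1, so s^13 ≡ 1116·901·337 ≡ 992 (mod 1405)
992 = m, so the signature checks out.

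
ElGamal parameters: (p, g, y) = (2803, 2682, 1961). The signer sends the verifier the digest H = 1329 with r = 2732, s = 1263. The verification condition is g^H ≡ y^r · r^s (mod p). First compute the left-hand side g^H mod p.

1193

2682^2 = 7193124 ≡ 626
2682^4 ≡ 626^2 = 391876 ≡ 2259
2682^8 ≡ 2259^2 = 5103081 ≡ 1621
2682^16 ≡ 1621^2 = 2627641 ≡ 1230
2682^32 ≡ 1230^2 = 1512900 ≡ 2083
2682^64 ≡ 2083^2 = 4338889 ≡ 2648
2682^128 ≡ 2648^2 = 7011904 ≡ 1601
2682^256 ≡ 1601^2 = 2563201 ≡ 1259
2682^512 ≡ 1259^2 = 1585081 ≡ 1386
2682^1024 ≡ 1386^2 = 1920996 ≡ 941
1329 = 1024 + 256 + 32 + 16 + 1, so 2682^1329 ≡ 941·1259·2083·1230·2682 ≡ 1193 (mod 2803)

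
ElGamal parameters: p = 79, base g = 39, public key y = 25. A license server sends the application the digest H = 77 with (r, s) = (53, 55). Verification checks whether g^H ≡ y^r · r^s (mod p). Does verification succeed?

Left side g^H mod p:
39^2 = 1521 ≡ 20
39^4 ≡ 20^2 = 400 ≡ 5
39^8 ≡ 5^2 = 25
39^16 ≡ 25^2 = 625 ≡ 72
39^32 ≡ 72^2 = 5184 ≡ 49
39^64 ≡ 49^2 = 2401 ≡ 31
77 = 64 + 8 + 4 + 1, so 39^77 ≡ 31·25·5·39 ≡ 77 (mod 79)
Right side y^r · r^s mod p:
25^2 = 625 ≡ 72
25^4 ≡ 72^2 = 5184 ≡ 49
25^8 ≡ 49^2 = 2401 ≡ 31
25^16 ≡ 31^2 = 961 ≡ 13
25^32 ≡ 13^2 = 169 ≡ 11
53 = 32 + 16 + 4 + 1, so 25^53 ≡ 11·13·49·25 ≡ 32 (mod 79)
53^2 = 2809 ≡ 44
53^4 ≡ 44^2 = 1936 ≡ 40
53^8 ≡ 40^2 = 1600 ≡ 20
53^16 ≡ 20^2 = 400 ≡ 5
53^32 ≡ 5^2 = 25
55 = 32 + 16 + 4 + 2 + 1, so 53^55 ≡ 25·5·40·44·53 ≡ 74 (mod 79)
32·74 = 2368 ≡ 77 (mod 79)
77 ≡ 77 (mod 79), so the signature is genuine.

passes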